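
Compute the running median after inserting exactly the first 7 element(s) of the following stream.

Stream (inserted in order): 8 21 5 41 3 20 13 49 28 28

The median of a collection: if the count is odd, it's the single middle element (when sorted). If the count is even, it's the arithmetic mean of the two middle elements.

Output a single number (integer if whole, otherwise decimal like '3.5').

Answer: 13

Derivation:
Step 1: insert 8 -> lo=[8] (size 1, max 8) hi=[] (size 0) -> median=8
Step 2: insert 21 -> lo=[8] (size 1, max 8) hi=[21] (size 1, min 21) -> median=14.5
Step 3: insert 5 -> lo=[5, 8] (size 2, max 8) hi=[21] (size 1, min 21) -> median=8
Step 4: insert 41 -> lo=[5, 8] (size 2, max 8) hi=[21, 41] (size 2, min 21) -> median=14.5
Step 5: insert 3 -> lo=[3, 5, 8] (size 3, max 8) hi=[21, 41] (size 2, min 21) -> median=8
Step 6: insert 20 -> lo=[3, 5, 8] (size 3, max 8) hi=[20, 21, 41] (size 3, min 20) -> median=14
Step 7: insert 13 -> lo=[3, 5, 8, 13] (size 4, max 13) hi=[20, 21, 41] (size 3, min 20) -> median=13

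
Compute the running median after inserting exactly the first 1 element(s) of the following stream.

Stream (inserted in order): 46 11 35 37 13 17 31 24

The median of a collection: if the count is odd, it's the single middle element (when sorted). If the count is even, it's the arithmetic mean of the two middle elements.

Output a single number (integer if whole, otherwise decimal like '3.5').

Step 1: insert 46 -> lo=[46] (size 1, max 46) hi=[] (size 0) -> median=46

Answer: 46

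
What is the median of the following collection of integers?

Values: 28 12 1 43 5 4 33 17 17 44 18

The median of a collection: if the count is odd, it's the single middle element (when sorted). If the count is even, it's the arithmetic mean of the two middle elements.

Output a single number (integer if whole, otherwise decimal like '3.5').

Step 1: insert 28 -> lo=[28] (size 1, max 28) hi=[] (size 0) -> median=28
Step 2: insert 12 -> lo=[12] (size 1, max 12) hi=[28] (size 1, min 28) -> median=20
Step 3: insert 1 -> lo=[1, 12] (size 2, max 12) hi=[28] (size 1, min 28) -> median=12
Step 4: insert 43 -> lo=[1, 12] (size 2, max 12) hi=[28, 43] (size 2, min 28) -> median=20
Step 5: insert 5 -> lo=[1, 5, 12] (size 3, max 12) hi=[28, 43] (size 2, min 28) -> median=12
Step 6: insert 4 -> lo=[1, 4, 5] (size 3, max 5) hi=[12, 28, 43] (size 3, min 12) -> median=8.5
Step 7: insert 33 -> lo=[1, 4, 5, 12] (size 4, max 12) hi=[28, 33, 43] (size 3, min 28) -> median=12
Step 8: insert 17 -> lo=[1, 4, 5, 12] (size 4, max 12) hi=[17, 28, 33, 43] (size 4, min 17) -> median=14.5
Step 9: insert 17 -> lo=[1, 4, 5, 12, 17] (size 5, max 17) hi=[17, 28, 33, 43] (size 4, min 17) -> median=17
Step 10: insert 44 -> lo=[1, 4, 5, 12, 17] (size 5, max 17) hi=[17, 28, 33, 43, 44] (size 5, min 17) -> median=17
Step 11: insert 18 -> lo=[1, 4, 5, 12, 17, 17] (size 6, max 17) hi=[18, 28, 33, 43, 44] (size 5, min 18) -> median=17

Answer: 17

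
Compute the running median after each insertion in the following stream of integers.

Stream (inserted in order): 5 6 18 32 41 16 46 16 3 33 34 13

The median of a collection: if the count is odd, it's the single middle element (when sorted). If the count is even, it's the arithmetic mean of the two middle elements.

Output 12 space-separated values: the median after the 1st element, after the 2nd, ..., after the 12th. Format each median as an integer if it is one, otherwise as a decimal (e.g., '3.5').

Step 1: insert 5 -> lo=[5] (size 1, max 5) hi=[] (size 0) -> median=5
Step 2: insert 6 -> lo=[5] (size 1, max 5) hi=[6] (size 1, min 6) -> median=5.5
Step 3: insert 18 -> lo=[5, 6] (size 2, max 6) hi=[18] (size 1, min 18) -> median=6
Step 4: insert 32 -> lo=[5, 6] (size 2, max 6) hi=[18, 32] (size 2, min 18) -> median=12
Step 5: insert 41 -> lo=[5, 6, 18] (size 3, max 18) hi=[32, 41] (size 2, min 32) -> median=18
Step 6: insert 16 -> lo=[5, 6, 16] (size 3, max 16) hi=[18, 32, 41] (size 3, min 18) -> median=17
Step 7: insert 46 -> lo=[5, 6, 16, 18] (size 4, max 18) hi=[32, 41, 46] (size 3, min 32) -> median=18
Step 8: insert 16 -> lo=[5, 6, 16, 16] (size 4, max 16) hi=[18, 32, 41, 46] (size 4, min 18) -> median=17
Step 9: insert 3 -> lo=[3, 5, 6, 16, 16] (size 5, max 16) hi=[18, 32, 41, 46] (size 4, min 18) -> median=16
Step 10: insert 33 -> lo=[3, 5, 6, 16, 16] (size 5, max 16) hi=[18, 32, 33, 41, 46] (size 5, min 18) -> median=17
Step 11: insert 34 -> lo=[3, 5, 6, 16, 16, 18] (size 6, max 18) hi=[32, 33, 34, 41, 46] (size 5, min 32) -> median=18
Step 12: insert 13 -> lo=[3, 5, 6, 13, 16, 16] (size 6, max 16) hi=[18, 32, 33, 34, 41, 46] (size 6, min 18) -> median=17

Answer: 5 5.5 6 12 18 17 18 17 16 17 18 17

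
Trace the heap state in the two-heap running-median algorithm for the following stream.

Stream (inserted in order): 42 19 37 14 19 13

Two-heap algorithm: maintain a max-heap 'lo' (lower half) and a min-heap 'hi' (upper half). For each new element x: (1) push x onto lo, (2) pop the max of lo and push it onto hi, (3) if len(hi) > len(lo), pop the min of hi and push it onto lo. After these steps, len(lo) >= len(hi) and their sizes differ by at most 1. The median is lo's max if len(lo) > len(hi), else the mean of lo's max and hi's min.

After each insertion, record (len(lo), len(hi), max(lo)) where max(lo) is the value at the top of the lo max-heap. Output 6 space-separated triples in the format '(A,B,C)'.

Answer: (1,0,42) (1,1,19) (2,1,37) (2,2,19) (3,2,19) (3,3,19)

Derivation:
Step 1: insert 42 -> lo=[42] hi=[] -> (len(lo)=1, len(hi)=0, max(lo)=42)
Step 2: insert 19 -> lo=[19] hi=[42] -> (len(lo)=1, len(hi)=1, max(lo)=19)
Step 3: insert 37 -> lo=[19, 37] hi=[42] -> (len(lo)=2, len(hi)=1, max(lo)=37)
Step 4: insert 14 -> lo=[14, 19] hi=[37, 42] -> (len(lo)=2, len(hi)=2, max(lo)=19)
Step 5: insert 19 -> lo=[14, 19, 19] hi=[37, 42] -> (len(lo)=3, len(hi)=2, max(lo)=19)
Step 6: insert 13 -> lo=[13, 14, 19] hi=[19, 37, 42] -> (len(lo)=3, len(hi)=3, max(lo)=19)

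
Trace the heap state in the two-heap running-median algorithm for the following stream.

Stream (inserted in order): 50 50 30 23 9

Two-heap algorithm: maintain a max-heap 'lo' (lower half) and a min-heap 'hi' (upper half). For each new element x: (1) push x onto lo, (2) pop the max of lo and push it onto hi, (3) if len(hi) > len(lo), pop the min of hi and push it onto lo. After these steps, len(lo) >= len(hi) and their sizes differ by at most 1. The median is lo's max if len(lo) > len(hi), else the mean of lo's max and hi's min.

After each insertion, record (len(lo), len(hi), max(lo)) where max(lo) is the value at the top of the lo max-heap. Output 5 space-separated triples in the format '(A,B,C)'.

Step 1: insert 50 -> lo=[50] hi=[] -> (len(lo)=1, len(hi)=0, max(lo)=50)
Step 2: insert 50 -> lo=[50] hi=[50] -> (len(lo)=1, len(hi)=1, max(lo)=50)
Step 3: insert 30 -> lo=[30, 50] hi=[50] -> (len(lo)=2, len(hi)=1, max(lo)=50)
Step 4: insert 23 -> lo=[23, 30] hi=[50, 50] -> (len(lo)=2, len(hi)=2, max(lo)=30)
Step 5: insert 9 -> lo=[9, 23, 30] hi=[50, 50] -> (len(lo)=3, len(hi)=2, max(lo)=30)

Answer: (1,0,50) (1,1,50) (2,1,50) (2,2,30) (3,2,30)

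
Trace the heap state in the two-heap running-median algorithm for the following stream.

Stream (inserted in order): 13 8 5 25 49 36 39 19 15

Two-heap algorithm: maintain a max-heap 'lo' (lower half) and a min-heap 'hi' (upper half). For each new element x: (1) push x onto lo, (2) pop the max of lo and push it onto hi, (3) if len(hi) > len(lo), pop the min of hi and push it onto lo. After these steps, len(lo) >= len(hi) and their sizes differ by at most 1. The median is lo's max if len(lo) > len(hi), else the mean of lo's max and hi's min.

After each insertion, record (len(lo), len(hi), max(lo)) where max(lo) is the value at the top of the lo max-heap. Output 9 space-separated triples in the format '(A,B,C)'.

Answer: (1,0,13) (1,1,8) (2,1,8) (2,2,8) (3,2,13) (3,3,13) (4,3,25) (4,4,19) (5,4,19)

Derivation:
Step 1: insert 13 -> lo=[13] hi=[] -> (len(lo)=1, len(hi)=0, max(lo)=13)
Step 2: insert 8 -> lo=[8] hi=[13] -> (len(lo)=1, len(hi)=1, max(lo)=8)
Step 3: insert 5 -> lo=[5, 8] hi=[13] -> (len(lo)=2, len(hi)=1, max(lo)=8)
Step 4: insert 25 -> lo=[5, 8] hi=[13, 25] -> (len(lo)=2, len(hi)=2, max(lo)=8)
Step 5: insert 49 -> lo=[5, 8, 13] hi=[25, 49] -> (len(lo)=3, len(hi)=2, max(lo)=13)
Step 6: insert 36 -> lo=[5, 8, 13] hi=[25, 36, 49] -> (len(lo)=3, len(hi)=3, max(lo)=13)
Step 7: insert 39 -> lo=[5, 8, 13, 25] hi=[36, 39, 49] -> (len(lo)=4, len(hi)=3, max(lo)=25)
Step 8: insert 19 -> lo=[5, 8, 13, 19] hi=[25, 36, 39, 49] -> (len(lo)=4, len(hi)=4, max(lo)=19)
Step 9: insert 15 -> lo=[5, 8, 13, 15, 19] hi=[25, 36, 39, 49] -> (len(lo)=5, len(hi)=4, max(lo)=19)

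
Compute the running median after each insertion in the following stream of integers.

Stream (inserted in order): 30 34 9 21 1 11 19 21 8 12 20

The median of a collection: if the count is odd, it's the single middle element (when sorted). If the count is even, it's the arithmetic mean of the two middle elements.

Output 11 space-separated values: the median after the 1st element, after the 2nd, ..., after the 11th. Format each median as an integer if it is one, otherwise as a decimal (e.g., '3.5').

Step 1: insert 30 -> lo=[30] (size 1, max 30) hi=[] (size 0) -> median=30
Step 2: insert 34 -> lo=[30] (size 1, max 30) hi=[34] (size 1, min 34) -> median=32
Step 3: insert 9 -> lo=[9, 30] (size 2, max 30) hi=[34] (size 1, min 34) -> median=30
Step 4: insert 21 -> lo=[9, 21] (size 2, max 21) hi=[30, 34] (size 2, min 30) -> median=25.5
Step 5: insert 1 -> lo=[1, 9, 21] (size 3, max 21) hi=[30, 34] (size 2, min 30) -> median=21
Step 6: insert 11 -> lo=[1, 9, 11] (size 3, max 11) hi=[21, 30, 34] (size 3, min 21) -> median=16
Step 7: insert 19 -> lo=[1, 9, 11, 19] (size 4, max 19) hi=[21, 30, 34] (size 3, min 21) -> median=19
Step 8: insert 21 -> lo=[1, 9, 11, 19] (size 4, max 19) hi=[21, 21, 30, 34] (size 4, min 21) -> median=20
Step 9: insert 8 -> lo=[1, 8, 9, 11, 19] (size 5, max 19) hi=[21, 21, 30, 34] (size 4, min 21) -> median=19
Step 10: insert 12 -> lo=[1, 8, 9, 11, 12] (size 5, max 12) hi=[19, 21, 21, 30, 34] (size 5, min 19) -> median=15.5
Step 11: insert 20 -> lo=[1, 8, 9, 11, 12, 19] (size 6, max 19) hi=[20, 21, 21, 30, 34] (size 5, min 20) -> median=19

Answer: 30 32 30 25.5 21 16 19 20 19 15.5 19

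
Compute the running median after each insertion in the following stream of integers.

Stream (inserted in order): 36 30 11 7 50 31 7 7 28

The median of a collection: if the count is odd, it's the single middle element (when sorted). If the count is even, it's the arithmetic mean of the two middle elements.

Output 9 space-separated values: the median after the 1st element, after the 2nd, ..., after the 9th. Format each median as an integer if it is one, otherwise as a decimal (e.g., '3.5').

Step 1: insert 36 -> lo=[36] (size 1, max 36) hi=[] (size 0) -> median=36
Step 2: insert 30 -> lo=[30] (size 1, max 30) hi=[36] (size 1, min 36) -> median=33
Step 3: insert 11 -> lo=[11, 30] (size 2, max 30) hi=[36] (size 1, min 36) -> median=30
Step 4: insert 7 -> lo=[7, 11] (size 2, max 11) hi=[30, 36] (size 2, min 30) -> median=20.5
Step 5: insert 50 -> lo=[7, 11, 30] (size 3, max 30) hi=[36, 50] (size 2, min 36) -> median=30
Step 6: insert 31 -> lo=[7, 11, 30] (size 3, max 30) hi=[31, 36, 50] (size 3, min 31) -> median=30.5
Step 7: insert 7 -> lo=[7, 7, 11, 30] (size 4, max 30) hi=[31, 36, 50] (size 3, min 31) -> median=30
Step 8: insert 7 -> lo=[7, 7, 7, 11] (size 4, max 11) hi=[30, 31, 36, 50] (size 4, min 30) -> median=20.5
Step 9: insert 28 -> lo=[7, 7, 7, 11, 28] (size 5, max 28) hi=[30, 31, 36, 50] (size 4, min 30) -> median=28

Answer: 36 33 30 20.5 30 30.5 30 20.5 28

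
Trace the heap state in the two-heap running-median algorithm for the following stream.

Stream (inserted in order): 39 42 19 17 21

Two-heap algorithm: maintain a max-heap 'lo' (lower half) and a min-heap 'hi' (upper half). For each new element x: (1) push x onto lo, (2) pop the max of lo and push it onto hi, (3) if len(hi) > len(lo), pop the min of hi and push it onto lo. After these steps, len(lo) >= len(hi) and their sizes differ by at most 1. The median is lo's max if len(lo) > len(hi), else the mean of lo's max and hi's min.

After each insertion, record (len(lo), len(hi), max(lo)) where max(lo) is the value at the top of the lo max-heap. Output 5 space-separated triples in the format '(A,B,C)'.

Step 1: insert 39 -> lo=[39] hi=[] -> (len(lo)=1, len(hi)=0, max(lo)=39)
Step 2: insert 42 -> lo=[39] hi=[42] -> (len(lo)=1, len(hi)=1, max(lo)=39)
Step 3: insert 19 -> lo=[19, 39] hi=[42] -> (len(lo)=2, len(hi)=1, max(lo)=39)
Step 4: insert 17 -> lo=[17, 19] hi=[39, 42] -> (len(lo)=2, len(hi)=2, max(lo)=19)
Step 5: insert 21 -> lo=[17, 19, 21] hi=[39, 42] -> (len(lo)=3, len(hi)=2, max(lo)=21)

Answer: (1,0,39) (1,1,39) (2,1,39) (2,2,19) (3,2,21)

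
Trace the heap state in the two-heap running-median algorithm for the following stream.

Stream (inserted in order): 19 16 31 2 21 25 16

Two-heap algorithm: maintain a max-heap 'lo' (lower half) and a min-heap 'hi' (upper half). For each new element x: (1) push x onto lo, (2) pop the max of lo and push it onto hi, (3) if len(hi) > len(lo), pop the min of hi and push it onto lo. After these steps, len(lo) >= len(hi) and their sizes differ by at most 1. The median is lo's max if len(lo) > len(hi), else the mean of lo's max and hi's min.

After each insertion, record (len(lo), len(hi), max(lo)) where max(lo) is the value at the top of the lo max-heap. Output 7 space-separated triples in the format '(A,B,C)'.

Answer: (1,0,19) (1,1,16) (2,1,19) (2,2,16) (3,2,19) (3,3,19) (4,3,19)

Derivation:
Step 1: insert 19 -> lo=[19] hi=[] -> (len(lo)=1, len(hi)=0, max(lo)=19)
Step 2: insert 16 -> lo=[16] hi=[19] -> (len(lo)=1, len(hi)=1, max(lo)=16)
Step 3: insert 31 -> lo=[16, 19] hi=[31] -> (len(lo)=2, len(hi)=1, max(lo)=19)
Step 4: insert 2 -> lo=[2, 16] hi=[19, 31] -> (len(lo)=2, len(hi)=2, max(lo)=16)
Step 5: insert 21 -> lo=[2, 16, 19] hi=[21, 31] -> (len(lo)=3, len(hi)=2, max(lo)=19)
Step 6: insert 25 -> lo=[2, 16, 19] hi=[21, 25, 31] -> (len(lo)=3, len(hi)=3, max(lo)=19)
Step 7: insert 16 -> lo=[2, 16, 16, 19] hi=[21, 25, 31] -> (len(lo)=4, len(hi)=3, max(lo)=19)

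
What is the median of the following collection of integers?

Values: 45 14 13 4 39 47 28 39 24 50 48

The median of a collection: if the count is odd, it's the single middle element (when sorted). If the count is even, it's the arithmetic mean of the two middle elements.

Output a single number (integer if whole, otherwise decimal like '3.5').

Step 1: insert 45 -> lo=[45] (size 1, max 45) hi=[] (size 0) -> median=45
Step 2: insert 14 -> lo=[14] (size 1, max 14) hi=[45] (size 1, min 45) -> median=29.5
Step 3: insert 13 -> lo=[13, 14] (size 2, max 14) hi=[45] (size 1, min 45) -> median=14
Step 4: insert 4 -> lo=[4, 13] (size 2, max 13) hi=[14, 45] (size 2, min 14) -> median=13.5
Step 5: insert 39 -> lo=[4, 13, 14] (size 3, max 14) hi=[39, 45] (size 2, min 39) -> median=14
Step 6: insert 47 -> lo=[4, 13, 14] (size 3, max 14) hi=[39, 45, 47] (size 3, min 39) -> median=26.5
Step 7: insert 28 -> lo=[4, 13, 14, 28] (size 4, max 28) hi=[39, 45, 47] (size 3, min 39) -> median=28
Step 8: insert 39 -> lo=[4, 13, 14, 28] (size 4, max 28) hi=[39, 39, 45, 47] (size 4, min 39) -> median=33.5
Step 9: insert 24 -> lo=[4, 13, 14, 24, 28] (size 5, max 28) hi=[39, 39, 45, 47] (size 4, min 39) -> median=28
Step 10: insert 50 -> lo=[4, 13, 14, 24, 28] (size 5, max 28) hi=[39, 39, 45, 47, 50] (size 5, min 39) -> median=33.5
Step 11: insert 48 -> lo=[4, 13, 14, 24, 28, 39] (size 6, max 39) hi=[39, 45, 47, 48, 50] (size 5, min 39) -> median=39

Answer: 39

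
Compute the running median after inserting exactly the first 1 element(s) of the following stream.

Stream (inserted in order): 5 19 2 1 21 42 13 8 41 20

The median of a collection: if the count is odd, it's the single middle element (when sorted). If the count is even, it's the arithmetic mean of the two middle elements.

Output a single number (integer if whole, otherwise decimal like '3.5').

Step 1: insert 5 -> lo=[5] (size 1, max 5) hi=[] (size 0) -> median=5

Answer: 5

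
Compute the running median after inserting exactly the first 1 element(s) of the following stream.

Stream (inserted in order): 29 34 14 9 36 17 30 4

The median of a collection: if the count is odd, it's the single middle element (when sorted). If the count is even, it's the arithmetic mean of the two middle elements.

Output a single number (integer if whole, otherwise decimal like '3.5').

Answer: 29

Derivation:
Step 1: insert 29 -> lo=[29] (size 1, max 29) hi=[] (size 0) -> median=29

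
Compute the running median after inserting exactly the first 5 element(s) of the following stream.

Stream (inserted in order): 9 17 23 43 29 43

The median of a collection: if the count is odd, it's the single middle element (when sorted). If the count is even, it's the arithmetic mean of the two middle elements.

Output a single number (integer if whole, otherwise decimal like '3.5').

Answer: 23

Derivation:
Step 1: insert 9 -> lo=[9] (size 1, max 9) hi=[] (size 0) -> median=9
Step 2: insert 17 -> lo=[9] (size 1, max 9) hi=[17] (size 1, min 17) -> median=13
Step 3: insert 23 -> lo=[9, 17] (size 2, max 17) hi=[23] (size 1, min 23) -> median=17
Step 4: insert 43 -> lo=[9, 17] (size 2, max 17) hi=[23, 43] (size 2, min 23) -> median=20
Step 5: insert 29 -> lo=[9, 17, 23] (size 3, max 23) hi=[29, 43] (size 2, min 29) -> median=23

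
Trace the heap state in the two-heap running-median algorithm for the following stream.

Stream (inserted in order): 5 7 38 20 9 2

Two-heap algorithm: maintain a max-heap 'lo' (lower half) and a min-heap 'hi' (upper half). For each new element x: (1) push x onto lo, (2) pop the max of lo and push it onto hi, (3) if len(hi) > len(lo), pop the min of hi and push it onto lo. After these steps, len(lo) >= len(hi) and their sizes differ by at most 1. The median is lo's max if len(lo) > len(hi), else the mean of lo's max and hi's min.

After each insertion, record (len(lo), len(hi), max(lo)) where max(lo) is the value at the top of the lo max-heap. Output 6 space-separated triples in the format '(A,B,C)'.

Step 1: insert 5 -> lo=[5] hi=[] -> (len(lo)=1, len(hi)=0, max(lo)=5)
Step 2: insert 7 -> lo=[5] hi=[7] -> (len(lo)=1, len(hi)=1, max(lo)=5)
Step 3: insert 38 -> lo=[5, 7] hi=[38] -> (len(lo)=2, len(hi)=1, max(lo)=7)
Step 4: insert 20 -> lo=[5, 7] hi=[20, 38] -> (len(lo)=2, len(hi)=2, max(lo)=7)
Step 5: insert 9 -> lo=[5, 7, 9] hi=[20, 38] -> (len(lo)=3, len(hi)=2, max(lo)=9)
Step 6: insert 2 -> lo=[2, 5, 7] hi=[9, 20, 38] -> (len(lo)=3, len(hi)=3, max(lo)=7)

Answer: (1,0,5) (1,1,5) (2,1,7) (2,2,7) (3,2,9) (3,3,7)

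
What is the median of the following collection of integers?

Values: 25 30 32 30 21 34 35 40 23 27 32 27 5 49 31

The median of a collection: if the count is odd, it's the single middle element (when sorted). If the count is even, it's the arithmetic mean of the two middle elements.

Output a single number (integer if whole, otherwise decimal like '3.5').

Answer: 30

Derivation:
Step 1: insert 25 -> lo=[25] (size 1, max 25) hi=[] (size 0) -> median=25
Step 2: insert 30 -> lo=[25] (size 1, max 25) hi=[30] (size 1, min 30) -> median=27.5
Step 3: insert 32 -> lo=[25, 30] (size 2, max 30) hi=[32] (size 1, min 32) -> median=30
Step 4: insert 30 -> lo=[25, 30] (size 2, max 30) hi=[30, 32] (size 2, min 30) -> median=30
Step 5: insert 21 -> lo=[21, 25, 30] (size 3, max 30) hi=[30, 32] (size 2, min 30) -> median=30
Step 6: insert 34 -> lo=[21, 25, 30] (size 3, max 30) hi=[30, 32, 34] (size 3, min 30) -> median=30
Step 7: insert 35 -> lo=[21, 25, 30, 30] (size 4, max 30) hi=[32, 34, 35] (size 3, min 32) -> median=30
Step 8: insert 40 -> lo=[21, 25, 30, 30] (size 4, max 30) hi=[32, 34, 35, 40] (size 4, min 32) -> median=31
Step 9: insert 23 -> lo=[21, 23, 25, 30, 30] (size 5, max 30) hi=[32, 34, 35, 40] (size 4, min 32) -> median=30
Step 10: insert 27 -> lo=[21, 23, 25, 27, 30] (size 5, max 30) hi=[30, 32, 34, 35, 40] (size 5, min 30) -> median=30
Step 11: insert 32 -> lo=[21, 23, 25, 27, 30, 30] (size 6, max 30) hi=[32, 32, 34, 35, 40] (size 5, min 32) -> median=30
Step 12: insert 27 -> lo=[21, 23, 25, 27, 27, 30] (size 6, max 30) hi=[30, 32, 32, 34, 35, 40] (size 6, min 30) -> median=30
Step 13: insert 5 -> lo=[5, 21, 23, 25, 27, 27, 30] (size 7, max 30) hi=[30, 32, 32, 34, 35, 40] (size 6, min 30) -> median=30
Step 14: insert 49 -> lo=[5, 21, 23, 25, 27, 27, 30] (size 7, max 30) hi=[30, 32, 32, 34, 35, 40, 49] (size 7, min 30) -> median=30
Step 15: insert 31 -> lo=[5, 21, 23, 25, 27, 27, 30, 30] (size 8, max 30) hi=[31, 32, 32, 34, 35, 40, 49] (size 7, min 31) -> median=30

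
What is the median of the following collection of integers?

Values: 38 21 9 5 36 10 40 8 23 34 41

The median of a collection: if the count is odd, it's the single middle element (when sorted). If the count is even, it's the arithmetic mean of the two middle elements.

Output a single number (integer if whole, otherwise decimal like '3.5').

Answer: 23

Derivation:
Step 1: insert 38 -> lo=[38] (size 1, max 38) hi=[] (size 0) -> median=38
Step 2: insert 21 -> lo=[21] (size 1, max 21) hi=[38] (size 1, min 38) -> median=29.5
Step 3: insert 9 -> lo=[9, 21] (size 2, max 21) hi=[38] (size 1, min 38) -> median=21
Step 4: insert 5 -> lo=[5, 9] (size 2, max 9) hi=[21, 38] (size 2, min 21) -> median=15
Step 5: insert 36 -> lo=[5, 9, 21] (size 3, max 21) hi=[36, 38] (size 2, min 36) -> median=21
Step 6: insert 10 -> lo=[5, 9, 10] (size 3, max 10) hi=[21, 36, 38] (size 3, min 21) -> median=15.5
Step 7: insert 40 -> lo=[5, 9, 10, 21] (size 4, max 21) hi=[36, 38, 40] (size 3, min 36) -> median=21
Step 8: insert 8 -> lo=[5, 8, 9, 10] (size 4, max 10) hi=[21, 36, 38, 40] (size 4, min 21) -> median=15.5
Step 9: insert 23 -> lo=[5, 8, 9, 10, 21] (size 5, max 21) hi=[23, 36, 38, 40] (size 4, min 23) -> median=21
Step 10: insert 34 -> lo=[5, 8, 9, 10, 21] (size 5, max 21) hi=[23, 34, 36, 38, 40] (size 5, min 23) -> median=22
Step 11: insert 41 -> lo=[5, 8, 9, 10, 21, 23] (size 6, max 23) hi=[34, 36, 38, 40, 41] (size 5, min 34) -> median=23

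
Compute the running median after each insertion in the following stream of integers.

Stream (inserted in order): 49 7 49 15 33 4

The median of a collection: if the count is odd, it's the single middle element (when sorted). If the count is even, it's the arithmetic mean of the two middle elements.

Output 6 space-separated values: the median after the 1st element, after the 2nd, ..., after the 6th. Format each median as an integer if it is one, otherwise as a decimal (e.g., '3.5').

Answer: 49 28 49 32 33 24

Derivation:
Step 1: insert 49 -> lo=[49] (size 1, max 49) hi=[] (size 0) -> median=49
Step 2: insert 7 -> lo=[7] (size 1, max 7) hi=[49] (size 1, min 49) -> median=28
Step 3: insert 49 -> lo=[7, 49] (size 2, max 49) hi=[49] (size 1, min 49) -> median=49
Step 4: insert 15 -> lo=[7, 15] (size 2, max 15) hi=[49, 49] (size 2, min 49) -> median=32
Step 5: insert 33 -> lo=[7, 15, 33] (size 3, max 33) hi=[49, 49] (size 2, min 49) -> median=33
Step 6: insert 4 -> lo=[4, 7, 15] (size 3, max 15) hi=[33, 49, 49] (size 3, min 33) -> median=24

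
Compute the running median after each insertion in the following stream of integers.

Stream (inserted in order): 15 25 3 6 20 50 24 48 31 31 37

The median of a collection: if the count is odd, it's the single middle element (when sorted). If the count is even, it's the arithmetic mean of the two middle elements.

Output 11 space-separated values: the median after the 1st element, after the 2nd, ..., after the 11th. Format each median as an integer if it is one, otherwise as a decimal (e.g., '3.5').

Step 1: insert 15 -> lo=[15] (size 1, max 15) hi=[] (size 0) -> median=15
Step 2: insert 25 -> lo=[15] (size 1, max 15) hi=[25] (size 1, min 25) -> median=20
Step 3: insert 3 -> lo=[3, 15] (size 2, max 15) hi=[25] (size 1, min 25) -> median=15
Step 4: insert 6 -> lo=[3, 6] (size 2, max 6) hi=[15, 25] (size 2, min 15) -> median=10.5
Step 5: insert 20 -> lo=[3, 6, 15] (size 3, max 15) hi=[20, 25] (size 2, min 20) -> median=15
Step 6: insert 50 -> lo=[3, 6, 15] (size 3, max 15) hi=[20, 25, 50] (size 3, min 20) -> median=17.5
Step 7: insert 24 -> lo=[3, 6, 15, 20] (size 4, max 20) hi=[24, 25, 50] (size 3, min 24) -> median=20
Step 8: insert 48 -> lo=[3, 6, 15, 20] (size 4, max 20) hi=[24, 25, 48, 50] (size 4, min 24) -> median=22
Step 9: insert 31 -> lo=[3, 6, 15, 20, 24] (size 5, max 24) hi=[25, 31, 48, 50] (size 4, min 25) -> median=24
Step 10: insert 31 -> lo=[3, 6, 15, 20, 24] (size 5, max 24) hi=[25, 31, 31, 48, 50] (size 5, min 25) -> median=24.5
Step 11: insert 37 -> lo=[3, 6, 15, 20, 24, 25] (size 6, max 25) hi=[31, 31, 37, 48, 50] (size 5, min 31) -> median=25

Answer: 15 20 15 10.5 15 17.5 20 22 24 24.5 25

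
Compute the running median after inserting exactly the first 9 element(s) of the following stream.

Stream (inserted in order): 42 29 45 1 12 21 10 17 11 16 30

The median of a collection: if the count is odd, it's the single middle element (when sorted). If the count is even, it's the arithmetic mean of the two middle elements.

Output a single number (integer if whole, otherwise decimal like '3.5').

Answer: 17

Derivation:
Step 1: insert 42 -> lo=[42] (size 1, max 42) hi=[] (size 0) -> median=42
Step 2: insert 29 -> lo=[29] (size 1, max 29) hi=[42] (size 1, min 42) -> median=35.5
Step 3: insert 45 -> lo=[29, 42] (size 2, max 42) hi=[45] (size 1, min 45) -> median=42
Step 4: insert 1 -> lo=[1, 29] (size 2, max 29) hi=[42, 45] (size 2, min 42) -> median=35.5
Step 5: insert 12 -> lo=[1, 12, 29] (size 3, max 29) hi=[42, 45] (size 2, min 42) -> median=29
Step 6: insert 21 -> lo=[1, 12, 21] (size 3, max 21) hi=[29, 42, 45] (size 3, min 29) -> median=25
Step 7: insert 10 -> lo=[1, 10, 12, 21] (size 4, max 21) hi=[29, 42, 45] (size 3, min 29) -> median=21
Step 8: insert 17 -> lo=[1, 10, 12, 17] (size 4, max 17) hi=[21, 29, 42, 45] (size 4, min 21) -> median=19
Step 9: insert 11 -> lo=[1, 10, 11, 12, 17] (size 5, max 17) hi=[21, 29, 42, 45] (size 4, min 21) -> median=17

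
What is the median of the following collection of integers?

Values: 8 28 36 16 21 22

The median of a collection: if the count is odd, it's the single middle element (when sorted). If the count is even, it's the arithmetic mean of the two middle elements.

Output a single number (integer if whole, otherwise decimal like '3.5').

Answer: 21.5

Derivation:
Step 1: insert 8 -> lo=[8] (size 1, max 8) hi=[] (size 0) -> median=8
Step 2: insert 28 -> lo=[8] (size 1, max 8) hi=[28] (size 1, min 28) -> median=18
Step 3: insert 36 -> lo=[8, 28] (size 2, max 28) hi=[36] (size 1, min 36) -> median=28
Step 4: insert 16 -> lo=[8, 16] (size 2, max 16) hi=[28, 36] (size 2, min 28) -> median=22
Step 5: insert 21 -> lo=[8, 16, 21] (size 3, max 21) hi=[28, 36] (size 2, min 28) -> median=21
Step 6: insert 22 -> lo=[8, 16, 21] (size 3, max 21) hi=[22, 28, 36] (size 3, min 22) -> median=21.5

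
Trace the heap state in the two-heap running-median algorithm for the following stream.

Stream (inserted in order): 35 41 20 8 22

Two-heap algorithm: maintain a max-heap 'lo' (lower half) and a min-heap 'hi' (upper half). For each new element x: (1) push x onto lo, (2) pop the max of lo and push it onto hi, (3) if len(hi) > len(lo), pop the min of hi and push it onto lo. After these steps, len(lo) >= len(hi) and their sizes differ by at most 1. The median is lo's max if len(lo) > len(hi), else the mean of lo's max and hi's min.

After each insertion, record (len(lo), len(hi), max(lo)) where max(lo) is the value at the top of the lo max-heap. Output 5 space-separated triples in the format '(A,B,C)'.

Answer: (1,0,35) (1,1,35) (2,1,35) (2,2,20) (3,2,22)

Derivation:
Step 1: insert 35 -> lo=[35] hi=[] -> (len(lo)=1, len(hi)=0, max(lo)=35)
Step 2: insert 41 -> lo=[35] hi=[41] -> (len(lo)=1, len(hi)=1, max(lo)=35)
Step 3: insert 20 -> lo=[20, 35] hi=[41] -> (len(lo)=2, len(hi)=1, max(lo)=35)
Step 4: insert 8 -> lo=[8, 20] hi=[35, 41] -> (len(lo)=2, len(hi)=2, max(lo)=20)
Step 5: insert 22 -> lo=[8, 20, 22] hi=[35, 41] -> (len(lo)=3, len(hi)=2, max(lo)=22)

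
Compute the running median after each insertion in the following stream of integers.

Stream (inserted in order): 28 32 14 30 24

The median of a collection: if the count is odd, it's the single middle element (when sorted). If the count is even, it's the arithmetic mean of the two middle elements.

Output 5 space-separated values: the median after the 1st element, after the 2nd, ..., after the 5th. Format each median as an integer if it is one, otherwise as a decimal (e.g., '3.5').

Step 1: insert 28 -> lo=[28] (size 1, max 28) hi=[] (size 0) -> median=28
Step 2: insert 32 -> lo=[28] (size 1, max 28) hi=[32] (size 1, min 32) -> median=30
Step 3: insert 14 -> lo=[14, 28] (size 2, max 28) hi=[32] (size 1, min 32) -> median=28
Step 4: insert 30 -> lo=[14, 28] (size 2, max 28) hi=[30, 32] (size 2, min 30) -> median=29
Step 5: insert 24 -> lo=[14, 24, 28] (size 3, max 28) hi=[30, 32] (size 2, min 30) -> median=28

Answer: 28 30 28 29 28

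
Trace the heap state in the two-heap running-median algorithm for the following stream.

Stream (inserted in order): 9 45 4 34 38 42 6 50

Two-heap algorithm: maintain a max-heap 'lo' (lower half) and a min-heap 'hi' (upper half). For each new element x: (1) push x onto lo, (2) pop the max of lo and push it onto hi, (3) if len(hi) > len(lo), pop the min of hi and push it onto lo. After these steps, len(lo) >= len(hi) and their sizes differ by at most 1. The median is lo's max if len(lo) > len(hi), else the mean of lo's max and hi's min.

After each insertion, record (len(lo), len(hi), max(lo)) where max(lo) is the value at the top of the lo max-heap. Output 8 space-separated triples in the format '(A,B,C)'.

Step 1: insert 9 -> lo=[9] hi=[] -> (len(lo)=1, len(hi)=0, max(lo)=9)
Step 2: insert 45 -> lo=[9] hi=[45] -> (len(lo)=1, len(hi)=1, max(lo)=9)
Step 3: insert 4 -> lo=[4, 9] hi=[45] -> (len(lo)=2, len(hi)=1, max(lo)=9)
Step 4: insert 34 -> lo=[4, 9] hi=[34, 45] -> (len(lo)=2, len(hi)=2, max(lo)=9)
Step 5: insert 38 -> lo=[4, 9, 34] hi=[38, 45] -> (len(lo)=3, len(hi)=2, max(lo)=34)
Step 6: insert 42 -> lo=[4, 9, 34] hi=[38, 42, 45] -> (len(lo)=3, len(hi)=3, max(lo)=34)
Step 7: insert 6 -> lo=[4, 6, 9, 34] hi=[38, 42, 45] -> (len(lo)=4, len(hi)=3, max(lo)=34)
Step 8: insert 50 -> lo=[4, 6, 9, 34] hi=[38, 42, 45, 50] -> (len(lo)=4, len(hi)=4, max(lo)=34)

Answer: (1,0,9) (1,1,9) (2,1,9) (2,2,9) (3,2,34) (3,3,34) (4,3,34) (4,4,34)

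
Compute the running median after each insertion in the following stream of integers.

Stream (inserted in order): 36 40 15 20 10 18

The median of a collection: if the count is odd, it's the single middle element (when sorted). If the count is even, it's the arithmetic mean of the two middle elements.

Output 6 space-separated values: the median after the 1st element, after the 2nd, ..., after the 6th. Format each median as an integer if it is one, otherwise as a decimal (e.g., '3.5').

Step 1: insert 36 -> lo=[36] (size 1, max 36) hi=[] (size 0) -> median=36
Step 2: insert 40 -> lo=[36] (size 1, max 36) hi=[40] (size 1, min 40) -> median=38
Step 3: insert 15 -> lo=[15, 36] (size 2, max 36) hi=[40] (size 1, min 40) -> median=36
Step 4: insert 20 -> lo=[15, 20] (size 2, max 20) hi=[36, 40] (size 2, min 36) -> median=28
Step 5: insert 10 -> lo=[10, 15, 20] (size 3, max 20) hi=[36, 40] (size 2, min 36) -> median=20
Step 6: insert 18 -> lo=[10, 15, 18] (size 3, max 18) hi=[20, 36, 40] (size 3, min 20) -> median=19

Answer: 36 38 36 28 20 19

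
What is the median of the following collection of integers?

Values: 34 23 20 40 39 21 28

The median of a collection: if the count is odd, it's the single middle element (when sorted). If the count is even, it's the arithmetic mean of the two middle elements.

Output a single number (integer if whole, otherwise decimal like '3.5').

Answer: 28

Derivation:
Step 1: insert 34 -> lo=[34] (size 1, max 34) hi=[] (size 0) -> median=34
Step 2: insert 23 -> lo=[23] (size 1, max 23) hi=[34] (size 1, min 34) -> median=28.5
Step 3: insert 20 -> lo=[20, 23] (size 2, max 23) hi=[34] (size 1, min 34) -> median=23
Step 4: insert 40 -> lo=[20, 23] (size 2, max 23) hi=[34, 40] (size 2, min 34) -> median=28.5
Step 5: insert 39 -> lo=[20, 23, 34] (size 3, max 34) hi=[39, 40] (size 2, min 39) -> median=34
Step 6: insert 21 -> lo=[20, 21, 23] (size 3, max 23) hi=[34, 39, 40] (size 3, min 34) -> median=28.5
Step 7: insert 28 -> lo=[20, 21, 23, 28] (size 4, max 28) hi=[34, 39, 40] (size 3, min 34) -> median=28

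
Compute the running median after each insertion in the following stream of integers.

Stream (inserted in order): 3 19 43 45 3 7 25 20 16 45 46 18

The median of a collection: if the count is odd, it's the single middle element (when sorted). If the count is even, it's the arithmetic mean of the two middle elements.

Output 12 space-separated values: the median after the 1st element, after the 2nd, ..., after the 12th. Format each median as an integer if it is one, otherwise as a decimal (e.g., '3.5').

Answer: 3 11 19 31 19 13 19 19.5 19 19.5 20 19.5

Derivation:
Step 1: insert 3 -> lo=[3] (size 1, max 3) hi=[] (size 0) -> median=3
Step 2: insert 19 -> lo=[3] (size 1, max 3) hi=[19] (size 1, min 19) -> median=11
Step 3: insert 43 -> lo=[3, 19] (size 2, max 19) hi=[43] (size 1, min 43) -> median=19
Step 4: insert 45 -> lo=[3, 19] (size 2, max 19) hi=[43, 45] (size 2, min 43) -> median=31
Step 5: insert 3 -> lo=[3, 3, 19] (size 3, max 19) hi=[43, 45] (size 2, min 43) -> median=19
Step 6: insert 7 -> lo=[3, 3, 7] (size 3, max 7) hi=[19, 43, 45] (size 3, min 19) -> median=13
Step 7: insert 25 -> lo=[3, 3, 7, 19] (size 4, max 19) hi=[25, 43, 45] (size 3, min 25) -> median=19
Step 8: insert 20 -> lo=[3, 3, 7, 19] (size 4, max 19) hi=[20, 25, 43, 45] (size 4, min 20) -> median=19.5
Step 9: insert 16 -> lo=[3, 3, 7, 16, 19] (size 5, max 19) hi=[20, 25, 43, 45] (size 4, min 20) -> median=19
Step 10: insert 45 -> lo=[3, 3, 7, 16, 19] (size 5, max 19) hi=[20, 25, 43, 45, 45] (size 5, min 20) -> median=19.5
Step 11: insert 46 -> lo=[3, 3, 7, 16, 19, 20] (size 6, max 20) hi=[25, 43, 45, 45, 46] (size 5, min 25) -> median=20
Step 12: insert 18 -> lo=[3, 3, 7, 16, 18, 19] (size 6, max 19) hi=[20, 25, 43, 45, 45, 46] (size 6, min 20) -> median=19.5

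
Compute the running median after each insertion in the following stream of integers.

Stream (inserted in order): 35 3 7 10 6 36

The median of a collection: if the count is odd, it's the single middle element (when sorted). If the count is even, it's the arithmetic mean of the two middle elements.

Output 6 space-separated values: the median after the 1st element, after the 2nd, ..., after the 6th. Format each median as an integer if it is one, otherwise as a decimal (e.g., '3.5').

Step 1: insert 35 -> lo=[35] (size 1, max 35) hi=[] (size 0) -> median=35
Step 2: insert 3 -> lo=[3] (size 1, max 3) hi=[35] (size 1, min 35) -> median=19
Step 3: insert 7 -> lo=[3, 7] (size 2, max 7) hi=[35] (size 1, min 35) -> median=7
Step 4: insert 10 -> lo=[3, 7] (size 2, max 7) hi=[10, 35] (size 2, min 10) -> median=8.5
Step 5: insert 6 -> lo=[3, 6, 7] (size 3, max 7) hi=[10, 35] (size 2, min 10) -> median=7
Step 6: insert 36 -> lo=[3, 6, 7] (size 3, max 7) hi=[10, 35, 36] (size 3, min 10) -> median=8.5

Answer: 35 19 7 8.5 7 8.5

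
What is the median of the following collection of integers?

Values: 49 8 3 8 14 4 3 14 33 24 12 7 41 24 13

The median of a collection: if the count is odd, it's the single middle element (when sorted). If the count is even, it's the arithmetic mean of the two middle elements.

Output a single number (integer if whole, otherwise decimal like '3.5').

Answer: 13

Derivation:
Step 1: insert 49 -> lo=[49] (size 1, max 49) hi=[] (size 0) -> median=49
Step 2: insert 8 -> lo=[8] (size 1, max 8) hi=[49] (size 1, min 49) -> median=28.5
Step 3: insert 3 -> lo=[3, 8] (size 2, max 8) hi=[49] (size 1, min 49) -> median=8
Step 4: insert 8 -> lo=[3, 8] (size 2, max 8) hi=[8, 49] (size 2, min 8) -> median=8
Step 5: insert 14 -> lo=[3, 8, 8] (size 3, max 8) hi=[14, 49] (size 2, min 14) -> median=8
Step 6: insert 4 -> lo=[3, 4, 8] (size 3, max 8) hi=[8, 14, 49] (size 3, min 8) -> median=8
Step 7: insert 3 -> lo=[3, 3, 4, 8] (size 4, max 8) hi=[8, 14, 49] (size 3, min 8) -> median=8
Step 8: insert 14 -> lo=[3, 3, 4, 8] (size 4, max 8) hi=[8, 14, 14, 49] (size 4, min 8) -> median=8
Step 9: insert 33 -> lo=[3, 3, 4, 8, 8] (size 5, max 8) hi=[14, 14, 33, 49] (size 4, min 14) -> median=8
Step 10: insert 24 -> lo=[3, 3, 4, 8, 8] (size 5, max 8) hi=[14, 14, 24, 33, 49] (size 5, min 14) -> median=11
Step 11: insert 12 -> lo=[3, 3, 4, 8, 8, 12] (size 6, max 12) hi=[14, 14, 24, 33, 49] (size 5, min 14) -> median=12
Step 12: insert 7 -> lo=[3, 3, 4, 7, 8, 8] (size 6, max 8) hi=[12, 14, 14, 24, 33, 49] (size 6, min 12) -> median=10
Step 13: insert 41 -> lo=[3, 3, 4, 7, 8, 8, 12] (size 7, max 12) hi=[14, 14, 24, 33, 41, 49] (size 6, min 14) -> median=12
Step 14: insert 24 -> lo=[3, 3, 4, 7, 8, 8, 12] (size 7, max 12) hi=[14, 14, 24, 24, 33, 41, 49] (size 7, min 14) -> median=13
Step 15: insert 13 -> lo=[3, 3, 4, 7, 8, 8, 12, 13] (size 8, max 13) hi=[14, 14, 24, 24, 33, 41, 49] (size 7, min 14) -> median=13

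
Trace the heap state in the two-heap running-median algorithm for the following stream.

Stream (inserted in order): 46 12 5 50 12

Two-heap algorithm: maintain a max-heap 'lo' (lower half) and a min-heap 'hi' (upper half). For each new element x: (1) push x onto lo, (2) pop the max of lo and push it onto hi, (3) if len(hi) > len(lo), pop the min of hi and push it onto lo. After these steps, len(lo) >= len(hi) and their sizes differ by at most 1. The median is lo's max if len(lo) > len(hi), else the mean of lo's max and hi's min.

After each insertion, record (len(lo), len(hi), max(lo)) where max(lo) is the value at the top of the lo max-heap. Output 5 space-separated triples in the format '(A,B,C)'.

Step 1: insert 46 -> lo=[46] hi=[] -> (len(lo)=1, len(hi)=0, max(lo)=46)
Step 2: insert 12 -> lo=[12] hi=[46] -> (len(lo)=1, len(hi)=1, max(lo)=12)
Step 3: insert 5 -> lo=[5, 12] hi=[46] -> (len(lo)=2, len(hi)=1, max(lo)=12)
Step 4: insert 50 -> lo=[5, 12] hi=[46, 50] -> (len(lo)=2, len(hi)=2, max(lo)=12)
Step 5: insert 12 -> lo=[5, 12, 12] hi=[46, 50] -> (len(lo)=3, len(hi)=2, max(lo)=12)

Answer: (1,0,46) (1,1,12) (2,1,12) (2,2,12) (3,2,12)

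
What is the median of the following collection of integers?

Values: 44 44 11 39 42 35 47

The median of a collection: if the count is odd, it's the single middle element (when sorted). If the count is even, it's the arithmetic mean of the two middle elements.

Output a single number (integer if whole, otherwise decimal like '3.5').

Step 1: insert 44 -> lo=[44] (size 1, max 44) hi=[] (size 0) -> median=44
Step 2: insert 44 -> lo=[44] (size 1, max 44) hi=[44] (size 1, min 44) -> median=44
Step 3: insert 11 -> lo=[11, 44] (size 2, max 44) hi=[44] (size 1, min 44) -> median=44
Step 4: insert 39 -> lo=[11, 39] (size 2, max 39) hi=[44, 44] (size 2, min 44) -> median=41.5
Step 5: insert 42 -> lo=[11, 39, 42] (size 3, max 42) hi=[44, 44] (size 2, min 44) -> median=42
Step 6: insert 35 -> lo=[11, 35, 39] (size 3, max 39) hi=[42, 44, 44] (size 3, min 42) -> median=40.5
Step 7: insert 47 -> lo=[11, 35, 39, 42] (size 4, max 42) hi=[44, 44, 47] (size 3, min 44) -> median=42

Answer: 42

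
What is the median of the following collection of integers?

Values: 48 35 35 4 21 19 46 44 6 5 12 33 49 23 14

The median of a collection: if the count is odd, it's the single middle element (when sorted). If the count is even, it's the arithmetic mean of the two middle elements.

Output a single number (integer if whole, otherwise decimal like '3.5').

Answer: 23

Derivation:
Step 1: insert 48 -> lo=[48] (size 1, max 48) hi=[] (size 0) -> median=48
Step 2: insert 35 -> lo=[35] (size 1, max 35) hi=[48] (size 1, min 48) -> median=41.5
Step 3: insert 35 -> lo=[35, 35] (size 2, max 35) hi=[48] (size 1, min 48) -> median=35
Step 4: insert 4 -> lo=[4, 35] (size 2, max 35) hi=[35, 48] (size 2, min 35) -> median=35
Step 5: insert 21 -> lo=[4, 21, 35] (size 3, max 35) hi=[35, 48] (size 2, min 35) -> median=35
Step 6: insert 19 -> lo=[4, 19, 21] (size 3, max 21) hi=[35, 35, 48] (size 3, min 35) -> median=28
Step 7: insert 46 -> lo=[4, 19, 21, 35] (size 4, max 35) hi=[35, 46, 48] (size 3, min 35) -> median=35
Step 8: insert 44 -> lo=[4, 19, 21, 35] (size 4, max 35) hi=[35, 44, 46, 48] (size 4, min 35) -> median=35
Step 9: insert 6 -> lo=[4, 6, 19, 21, 35] (size 5, max 35) hi=[35, 44, 46, 48] (size 4, min 35) -> median=35
Step 10: insert 5 -> lo=[4, 5, 6, 19, 21] (size 5, max 21) hi=[35, 35, 44, 46, 48] (size 5, min 35) -> median=28
Step 11: insert 12 -> lo=[4, 5, 6, 12, 19, 21] (size 6, max 21) hi=[35, 35, 44, 46, 48] (size 5, min 35) -> median=21
Step 12: insert 33 -> lo=[4, 5, 6, 12, 19, 21] (size 6, max 21) hi=[33, 35, 35, 44, 46, 48] (size 6, min 33) -> median=27
Step 13: insert 49 -> lo=[4, 5, 6, 12, 19, 21, 33] (size 7, max 33) hi=[35, 35, 44, 46, 48, 49] (size 6, min 35) -> median=33
Step 14: insert 23 -> lo=[4, 5, 6, 12, 19, 21, 23] (size 7, max 23) hi=[33, 35, 35, 44, 46, 48, 49] (size 7, min 33) -> median=28
Step 15: insert 14 -> lo=[4, 5, 6, 12, 14, 19, 21, 23] (size 8, max 23) hi=[33, 35, 35, 44, 46, 48, 49] (size 7, min 33) -> median=23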